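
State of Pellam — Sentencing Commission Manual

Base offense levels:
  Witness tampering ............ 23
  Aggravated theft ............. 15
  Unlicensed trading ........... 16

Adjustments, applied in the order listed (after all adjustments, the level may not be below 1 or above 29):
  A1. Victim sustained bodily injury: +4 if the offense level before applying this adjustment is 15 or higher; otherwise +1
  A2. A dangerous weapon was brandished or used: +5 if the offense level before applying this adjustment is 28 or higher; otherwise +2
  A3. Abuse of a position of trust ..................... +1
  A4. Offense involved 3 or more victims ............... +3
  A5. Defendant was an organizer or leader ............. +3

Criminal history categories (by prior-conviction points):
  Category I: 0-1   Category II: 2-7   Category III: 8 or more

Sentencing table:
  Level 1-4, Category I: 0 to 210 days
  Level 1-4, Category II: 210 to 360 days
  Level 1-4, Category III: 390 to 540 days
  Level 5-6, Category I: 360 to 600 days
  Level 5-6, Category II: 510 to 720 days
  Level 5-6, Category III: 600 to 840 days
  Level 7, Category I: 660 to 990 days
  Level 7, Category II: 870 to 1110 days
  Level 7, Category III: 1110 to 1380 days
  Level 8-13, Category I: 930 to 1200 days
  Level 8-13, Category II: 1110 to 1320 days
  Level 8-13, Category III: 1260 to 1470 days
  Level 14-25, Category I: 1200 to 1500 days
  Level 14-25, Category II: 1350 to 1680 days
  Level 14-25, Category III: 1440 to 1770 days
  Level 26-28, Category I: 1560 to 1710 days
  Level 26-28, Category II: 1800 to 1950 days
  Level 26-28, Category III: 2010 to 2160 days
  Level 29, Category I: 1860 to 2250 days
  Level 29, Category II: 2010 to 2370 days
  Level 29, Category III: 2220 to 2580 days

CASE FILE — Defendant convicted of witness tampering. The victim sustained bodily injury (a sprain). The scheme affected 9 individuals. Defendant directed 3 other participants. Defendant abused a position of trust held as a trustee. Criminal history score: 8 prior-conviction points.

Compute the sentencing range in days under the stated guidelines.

2220-2580 days

Base offense level for witness tampering: 23.
A1 applies (level before this adjustment is 23 ≥ 15, so +4): 23 + 4 = 27.
A2 does not apply.
A3 applies: 27 + 1 = 28.
A4 applies: 28 + 3 = 31.
A5 applies: 31 + 3 = 34.
Level 34 exceeds the maximum of 29; capped at 29.
Final offense level: 29.
Criminal history: 8 prior points → Category III (8+).
Level 29 falls in the 29 band.
Grid: Level 29 × Category III = 2220-2580 days.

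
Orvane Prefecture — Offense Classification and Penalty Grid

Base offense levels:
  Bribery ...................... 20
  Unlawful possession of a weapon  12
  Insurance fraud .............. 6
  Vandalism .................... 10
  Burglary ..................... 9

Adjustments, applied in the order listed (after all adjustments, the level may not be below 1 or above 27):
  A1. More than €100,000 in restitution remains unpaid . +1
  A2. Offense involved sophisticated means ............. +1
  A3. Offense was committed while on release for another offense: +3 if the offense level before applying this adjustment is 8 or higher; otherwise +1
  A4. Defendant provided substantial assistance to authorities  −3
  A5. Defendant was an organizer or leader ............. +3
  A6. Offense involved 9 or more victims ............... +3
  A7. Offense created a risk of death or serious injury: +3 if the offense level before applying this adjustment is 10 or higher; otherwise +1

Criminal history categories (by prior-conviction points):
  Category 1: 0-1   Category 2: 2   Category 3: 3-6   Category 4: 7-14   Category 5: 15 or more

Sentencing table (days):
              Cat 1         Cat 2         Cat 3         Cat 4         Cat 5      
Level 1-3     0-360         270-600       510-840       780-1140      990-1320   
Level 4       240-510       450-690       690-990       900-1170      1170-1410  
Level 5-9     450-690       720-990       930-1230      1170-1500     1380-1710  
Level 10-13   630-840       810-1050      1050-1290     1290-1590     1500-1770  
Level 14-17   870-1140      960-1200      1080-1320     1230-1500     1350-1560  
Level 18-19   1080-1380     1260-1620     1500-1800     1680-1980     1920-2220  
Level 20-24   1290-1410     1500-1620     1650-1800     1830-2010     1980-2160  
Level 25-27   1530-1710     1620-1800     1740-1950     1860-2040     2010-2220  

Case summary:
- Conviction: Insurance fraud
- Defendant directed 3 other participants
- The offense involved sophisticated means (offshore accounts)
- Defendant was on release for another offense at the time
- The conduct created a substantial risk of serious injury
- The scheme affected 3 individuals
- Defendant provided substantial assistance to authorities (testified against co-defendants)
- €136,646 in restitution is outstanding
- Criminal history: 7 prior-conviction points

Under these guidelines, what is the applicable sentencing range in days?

Base offense level for insurance fraud: 6.
A1 applies: 6 + 1 = 7.
A2 applies: 7 + 1 = 8.
A3 applies (level before this adjustment is 8 ≥ 8, so +3): 8 + 3 = 11.
A4 applies: 11 − 3 = 8.
A5 applies: 8 + 3 = 11.
A6 does not apply.
A7 applies (level before this adjustment is 11 ≥ 10, so +3): 11 + 3 = 14.
Final offense level: 14.
Criminal history: 7 prior points → Category 4 (7-14).
Level 14 falls in the 14-17 band.
Grid: Level 14-17 × Category 4 = 1230-1500 days.

1230-1500 days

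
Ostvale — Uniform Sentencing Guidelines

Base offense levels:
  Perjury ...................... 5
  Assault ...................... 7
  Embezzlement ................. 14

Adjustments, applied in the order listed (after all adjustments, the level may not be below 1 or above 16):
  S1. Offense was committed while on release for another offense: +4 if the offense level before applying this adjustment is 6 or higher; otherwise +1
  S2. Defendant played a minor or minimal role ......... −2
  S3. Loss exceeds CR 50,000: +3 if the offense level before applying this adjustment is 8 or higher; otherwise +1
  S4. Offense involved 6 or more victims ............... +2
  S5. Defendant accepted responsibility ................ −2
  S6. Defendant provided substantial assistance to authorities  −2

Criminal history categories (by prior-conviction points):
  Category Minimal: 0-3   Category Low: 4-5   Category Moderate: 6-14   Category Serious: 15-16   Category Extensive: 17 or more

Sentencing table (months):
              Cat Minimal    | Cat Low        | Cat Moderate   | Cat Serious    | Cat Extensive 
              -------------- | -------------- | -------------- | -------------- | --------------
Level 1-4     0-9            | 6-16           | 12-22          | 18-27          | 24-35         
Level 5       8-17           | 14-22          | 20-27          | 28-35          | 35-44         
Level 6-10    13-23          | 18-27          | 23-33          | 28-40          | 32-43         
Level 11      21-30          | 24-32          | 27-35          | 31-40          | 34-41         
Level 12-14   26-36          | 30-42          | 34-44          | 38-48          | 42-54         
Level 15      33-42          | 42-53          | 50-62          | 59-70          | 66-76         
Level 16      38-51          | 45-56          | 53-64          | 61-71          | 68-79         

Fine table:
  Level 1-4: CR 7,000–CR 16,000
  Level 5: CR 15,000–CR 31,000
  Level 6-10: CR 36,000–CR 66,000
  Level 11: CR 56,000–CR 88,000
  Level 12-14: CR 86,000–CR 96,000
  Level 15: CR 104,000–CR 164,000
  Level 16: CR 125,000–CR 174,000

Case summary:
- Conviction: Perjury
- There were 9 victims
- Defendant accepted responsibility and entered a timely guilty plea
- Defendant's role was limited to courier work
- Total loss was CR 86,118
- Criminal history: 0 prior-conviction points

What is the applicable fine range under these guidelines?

Base offense level for perjury: 5.
S1 does not apply.
S2 applies: 5 − 2 = 3.
S3 applies (level before this adjustment is 3 < 8, so +1): 3 + 1 = 4.
S4 applies: 4 + 2 = 6.
S5 applies: 6 − 2 = 4.
Final offense level: 4.
Level 4 falls in the 1-4 band.
Fine table: Level 1-4 → CR 7,000–CR 16,000.

CR 7,000–CR 16,000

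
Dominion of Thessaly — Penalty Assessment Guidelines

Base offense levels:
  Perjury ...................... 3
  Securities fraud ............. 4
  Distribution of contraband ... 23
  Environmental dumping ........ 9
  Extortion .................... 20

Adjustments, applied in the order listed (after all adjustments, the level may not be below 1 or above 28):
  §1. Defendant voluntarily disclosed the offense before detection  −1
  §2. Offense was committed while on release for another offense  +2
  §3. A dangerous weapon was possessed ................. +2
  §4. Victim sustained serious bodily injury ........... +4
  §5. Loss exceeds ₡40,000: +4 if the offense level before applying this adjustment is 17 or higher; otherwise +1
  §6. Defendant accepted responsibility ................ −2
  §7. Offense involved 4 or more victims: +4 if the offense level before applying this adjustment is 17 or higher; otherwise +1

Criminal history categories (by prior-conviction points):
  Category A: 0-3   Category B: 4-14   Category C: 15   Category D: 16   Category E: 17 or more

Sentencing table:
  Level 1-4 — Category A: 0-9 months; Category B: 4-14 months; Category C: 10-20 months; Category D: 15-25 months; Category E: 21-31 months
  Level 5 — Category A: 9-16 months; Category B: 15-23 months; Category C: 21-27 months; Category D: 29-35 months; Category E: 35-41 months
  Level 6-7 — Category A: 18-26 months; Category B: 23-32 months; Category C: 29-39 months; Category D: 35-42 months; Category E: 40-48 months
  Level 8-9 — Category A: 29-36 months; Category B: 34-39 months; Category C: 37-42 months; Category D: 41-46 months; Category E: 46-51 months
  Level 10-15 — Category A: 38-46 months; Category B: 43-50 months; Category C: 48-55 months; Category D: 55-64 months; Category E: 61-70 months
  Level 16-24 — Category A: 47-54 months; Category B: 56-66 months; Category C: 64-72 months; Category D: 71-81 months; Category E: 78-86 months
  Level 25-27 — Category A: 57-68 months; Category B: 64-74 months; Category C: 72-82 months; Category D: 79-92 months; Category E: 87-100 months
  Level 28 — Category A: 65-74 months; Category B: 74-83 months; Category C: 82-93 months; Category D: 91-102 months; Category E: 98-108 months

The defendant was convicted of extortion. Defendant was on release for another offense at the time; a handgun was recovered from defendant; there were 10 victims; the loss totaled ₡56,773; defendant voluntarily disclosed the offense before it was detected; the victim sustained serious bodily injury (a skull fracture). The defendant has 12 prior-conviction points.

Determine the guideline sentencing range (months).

Base offense level for extortion: 20.
§1 applies: 20 − 1 = 19.
§2 applies: 19 + 2 = 21.
§3 applies: 21 + 2 = 23.
§4 applies: 23 + 4 = 27.
§5 applies (level before this adjustment is 27 ≥ 17, so +4): 27 + 4 = 31.
§7 applies (level before this adjustment is 31 ≥ 17, so +4): 31 + 4 = 35.
Level 35 exceeds the maximum of 28; capped at 28.
Final offense level: 28.
Criminal history: 12 prior points → Category B (4-14).
Level 28 falls in the 28 band.
Grid: Level 28 × Category B = 74-83 months.

74-83 months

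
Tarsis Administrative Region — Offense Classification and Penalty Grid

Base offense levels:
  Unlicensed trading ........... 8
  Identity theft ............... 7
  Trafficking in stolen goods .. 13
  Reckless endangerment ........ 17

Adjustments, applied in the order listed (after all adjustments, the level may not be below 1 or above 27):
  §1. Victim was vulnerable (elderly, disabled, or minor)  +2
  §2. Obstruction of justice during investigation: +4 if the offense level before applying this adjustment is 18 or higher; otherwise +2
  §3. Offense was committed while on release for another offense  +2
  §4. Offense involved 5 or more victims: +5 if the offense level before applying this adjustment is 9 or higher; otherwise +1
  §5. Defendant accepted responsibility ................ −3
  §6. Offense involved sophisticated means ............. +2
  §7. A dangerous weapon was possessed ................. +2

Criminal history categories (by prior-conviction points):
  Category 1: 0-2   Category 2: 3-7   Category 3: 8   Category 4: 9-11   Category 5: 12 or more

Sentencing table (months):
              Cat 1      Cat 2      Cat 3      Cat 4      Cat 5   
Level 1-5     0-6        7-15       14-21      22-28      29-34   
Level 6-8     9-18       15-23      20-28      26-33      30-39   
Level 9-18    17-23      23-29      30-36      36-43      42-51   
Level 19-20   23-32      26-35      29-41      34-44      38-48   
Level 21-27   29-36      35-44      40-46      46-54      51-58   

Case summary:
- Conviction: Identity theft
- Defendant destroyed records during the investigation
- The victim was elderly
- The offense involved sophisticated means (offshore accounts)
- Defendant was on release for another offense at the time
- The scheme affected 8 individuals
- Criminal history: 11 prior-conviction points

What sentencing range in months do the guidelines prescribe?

34-44 months

Base offense level for identity theft: 7.
§1 applies: 7 + 2 = 9.
§2 applies (level before this adjustment is 9 < 18, so +2): 9 + 2 = 11.
§3 applies: 11 + 2 = 13.
§4 applies (level before this adjustment is 13 ≥ 9, so +5): 13 + 5 = 18.
§5 does not apply.
§6 applies: 18 + 2 = 20.
§7 does not apply.
Final offense level: 20.
Criminal history: 11 prior points → Category 4 (9-11).
Level 20 falls in the 19-20 band.
Grid: Level 19-20 × Category 4 = 34-44 months.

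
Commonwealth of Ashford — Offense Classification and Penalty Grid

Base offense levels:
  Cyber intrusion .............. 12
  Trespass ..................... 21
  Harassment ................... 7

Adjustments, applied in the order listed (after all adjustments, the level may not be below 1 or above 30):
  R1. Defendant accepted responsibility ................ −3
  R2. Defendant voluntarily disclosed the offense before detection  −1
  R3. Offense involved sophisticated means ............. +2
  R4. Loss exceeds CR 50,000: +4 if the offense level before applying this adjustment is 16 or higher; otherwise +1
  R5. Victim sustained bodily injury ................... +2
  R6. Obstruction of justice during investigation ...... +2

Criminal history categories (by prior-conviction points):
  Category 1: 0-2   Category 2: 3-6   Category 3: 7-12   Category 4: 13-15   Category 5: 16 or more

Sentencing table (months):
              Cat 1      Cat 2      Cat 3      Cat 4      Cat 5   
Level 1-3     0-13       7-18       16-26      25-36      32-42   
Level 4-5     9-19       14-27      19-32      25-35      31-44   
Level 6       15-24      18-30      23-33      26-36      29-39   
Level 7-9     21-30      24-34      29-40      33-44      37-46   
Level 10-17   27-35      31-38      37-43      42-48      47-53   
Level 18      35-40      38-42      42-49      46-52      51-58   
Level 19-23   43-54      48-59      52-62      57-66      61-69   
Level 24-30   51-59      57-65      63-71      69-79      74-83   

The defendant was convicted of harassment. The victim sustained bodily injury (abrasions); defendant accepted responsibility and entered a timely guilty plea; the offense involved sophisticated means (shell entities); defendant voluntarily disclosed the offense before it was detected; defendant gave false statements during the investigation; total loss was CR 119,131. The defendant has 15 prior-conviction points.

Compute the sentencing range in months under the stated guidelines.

Base offense level for harassment: 7.
R1 applies: 7 − 3 = 4.
R2 applies: 4 − 1 = 3.
R3 applies: 3 + 2 = 5.
R4 applies (level before this adjustment is 5 < 16, so +1): 5 + 1 = 6.
R5 applies: 6 + 2 = 8.
R6 applies: 8 + 2 = 10.
Final offense level: 10.
Criminal history: 15 prior points → Category 4 (13-15).
Level 10 falls in the 10-17 band.
Grid: Level 10-17 × Category 4 = 42-48 months.

42-48 months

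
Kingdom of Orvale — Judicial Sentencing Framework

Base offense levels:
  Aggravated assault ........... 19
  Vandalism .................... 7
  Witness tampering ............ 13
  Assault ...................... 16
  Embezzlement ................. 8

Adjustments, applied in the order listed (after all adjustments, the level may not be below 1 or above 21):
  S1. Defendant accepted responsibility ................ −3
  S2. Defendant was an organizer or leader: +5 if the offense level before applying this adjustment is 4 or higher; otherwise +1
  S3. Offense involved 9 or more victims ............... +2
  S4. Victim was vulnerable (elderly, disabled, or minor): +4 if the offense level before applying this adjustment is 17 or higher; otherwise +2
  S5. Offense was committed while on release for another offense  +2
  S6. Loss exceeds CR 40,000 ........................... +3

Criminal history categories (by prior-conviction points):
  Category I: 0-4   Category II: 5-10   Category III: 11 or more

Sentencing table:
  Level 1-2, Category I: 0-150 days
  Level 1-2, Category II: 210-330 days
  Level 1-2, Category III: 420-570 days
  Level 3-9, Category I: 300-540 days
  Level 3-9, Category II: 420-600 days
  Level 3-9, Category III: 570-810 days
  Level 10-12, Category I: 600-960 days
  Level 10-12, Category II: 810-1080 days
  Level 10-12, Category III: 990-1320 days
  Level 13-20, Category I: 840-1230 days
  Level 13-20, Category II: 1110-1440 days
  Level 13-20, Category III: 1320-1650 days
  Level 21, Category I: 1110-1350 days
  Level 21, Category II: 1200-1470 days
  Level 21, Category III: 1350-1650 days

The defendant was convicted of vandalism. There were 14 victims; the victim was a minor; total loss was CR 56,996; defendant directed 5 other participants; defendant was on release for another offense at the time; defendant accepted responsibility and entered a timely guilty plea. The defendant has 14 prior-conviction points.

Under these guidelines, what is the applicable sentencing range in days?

Base offense level for vandalism: 7.
S1 applies: 7 − 3 = 4.
S2 applies (level before this adjustment is 4 ≥ 4, so +5): 4 + 5 = 9.
S3 applies: 9 + 2 = 11.
S4 applies (level before this adjustment is 11 < 17, so +2): 11 + 2 = 13.
S5 applies: 13 + 2 = 15.
S6 applies: 15 + 3 = 18.
Final offense level: 18.
Criminal history: 14 prior points → Category III (11+).
Level 18 falls in the 13-20 band.
Grid: Level 13-20 × Category III = 1320-1650 days.

1320-1650 days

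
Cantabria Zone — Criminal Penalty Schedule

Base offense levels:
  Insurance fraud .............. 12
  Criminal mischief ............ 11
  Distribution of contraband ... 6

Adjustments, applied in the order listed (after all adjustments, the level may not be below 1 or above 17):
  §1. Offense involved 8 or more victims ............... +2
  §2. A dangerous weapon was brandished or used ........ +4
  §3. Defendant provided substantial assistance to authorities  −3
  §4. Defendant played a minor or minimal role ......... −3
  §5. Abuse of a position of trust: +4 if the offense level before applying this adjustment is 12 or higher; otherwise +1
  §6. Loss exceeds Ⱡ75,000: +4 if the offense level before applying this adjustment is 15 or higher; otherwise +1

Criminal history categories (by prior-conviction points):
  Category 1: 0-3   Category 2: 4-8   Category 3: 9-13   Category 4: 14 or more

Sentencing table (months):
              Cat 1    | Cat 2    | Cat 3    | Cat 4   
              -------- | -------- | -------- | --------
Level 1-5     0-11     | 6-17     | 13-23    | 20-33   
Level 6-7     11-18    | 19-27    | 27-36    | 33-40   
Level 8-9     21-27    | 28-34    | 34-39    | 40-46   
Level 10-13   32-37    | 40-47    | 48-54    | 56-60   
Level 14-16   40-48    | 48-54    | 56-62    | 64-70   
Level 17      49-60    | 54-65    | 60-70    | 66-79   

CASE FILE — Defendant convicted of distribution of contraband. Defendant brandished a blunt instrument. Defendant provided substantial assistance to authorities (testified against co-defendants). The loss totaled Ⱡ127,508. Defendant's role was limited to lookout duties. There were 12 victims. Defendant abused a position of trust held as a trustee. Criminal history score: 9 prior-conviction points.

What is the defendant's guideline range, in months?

34-39 months

Base offense level for distribution of contraband: 6.
§1 applies: 6 + 2 = 8.
§2 applies: 8 + 4 = 12.
§3 applies: 12 − 3 = 9.
§4 applies: 9 − 3 = 6.
§5 applies (level before this adjustment is 6 < 12, so +1): 6 + 1 = 7.
§6 applies (level before this adjustment is 7 < 15, so +1): 7 + 1 = 8.
Final offense level: 8.
Criminal history: 9 prior points → Category 3 (9-13).
Level 8 falls in the 8-9 band.
Grid: Level 8-9 × Category 3 = 34-39 months.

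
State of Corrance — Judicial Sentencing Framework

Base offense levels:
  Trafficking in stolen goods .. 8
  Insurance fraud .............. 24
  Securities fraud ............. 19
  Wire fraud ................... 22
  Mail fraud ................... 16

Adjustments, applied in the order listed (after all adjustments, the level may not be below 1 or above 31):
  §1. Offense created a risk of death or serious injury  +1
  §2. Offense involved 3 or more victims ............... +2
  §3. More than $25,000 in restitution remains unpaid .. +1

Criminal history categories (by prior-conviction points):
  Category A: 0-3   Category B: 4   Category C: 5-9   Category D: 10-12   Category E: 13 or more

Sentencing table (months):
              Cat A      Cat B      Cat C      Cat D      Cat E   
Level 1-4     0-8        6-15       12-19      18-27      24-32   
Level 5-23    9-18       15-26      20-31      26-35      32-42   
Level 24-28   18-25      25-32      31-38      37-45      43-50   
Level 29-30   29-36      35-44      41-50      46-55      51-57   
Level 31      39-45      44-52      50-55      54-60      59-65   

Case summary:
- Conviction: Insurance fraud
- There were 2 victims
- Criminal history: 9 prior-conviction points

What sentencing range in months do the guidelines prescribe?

31-38 months

Base offense level for insurance fraud: 24.
Final offense level: 24.
Criminal history: 9 prior points → Category C (5-9).
Level 24 falls in the 24-28 band.
Grid: Level 24-28 × Category C = 31-38 months.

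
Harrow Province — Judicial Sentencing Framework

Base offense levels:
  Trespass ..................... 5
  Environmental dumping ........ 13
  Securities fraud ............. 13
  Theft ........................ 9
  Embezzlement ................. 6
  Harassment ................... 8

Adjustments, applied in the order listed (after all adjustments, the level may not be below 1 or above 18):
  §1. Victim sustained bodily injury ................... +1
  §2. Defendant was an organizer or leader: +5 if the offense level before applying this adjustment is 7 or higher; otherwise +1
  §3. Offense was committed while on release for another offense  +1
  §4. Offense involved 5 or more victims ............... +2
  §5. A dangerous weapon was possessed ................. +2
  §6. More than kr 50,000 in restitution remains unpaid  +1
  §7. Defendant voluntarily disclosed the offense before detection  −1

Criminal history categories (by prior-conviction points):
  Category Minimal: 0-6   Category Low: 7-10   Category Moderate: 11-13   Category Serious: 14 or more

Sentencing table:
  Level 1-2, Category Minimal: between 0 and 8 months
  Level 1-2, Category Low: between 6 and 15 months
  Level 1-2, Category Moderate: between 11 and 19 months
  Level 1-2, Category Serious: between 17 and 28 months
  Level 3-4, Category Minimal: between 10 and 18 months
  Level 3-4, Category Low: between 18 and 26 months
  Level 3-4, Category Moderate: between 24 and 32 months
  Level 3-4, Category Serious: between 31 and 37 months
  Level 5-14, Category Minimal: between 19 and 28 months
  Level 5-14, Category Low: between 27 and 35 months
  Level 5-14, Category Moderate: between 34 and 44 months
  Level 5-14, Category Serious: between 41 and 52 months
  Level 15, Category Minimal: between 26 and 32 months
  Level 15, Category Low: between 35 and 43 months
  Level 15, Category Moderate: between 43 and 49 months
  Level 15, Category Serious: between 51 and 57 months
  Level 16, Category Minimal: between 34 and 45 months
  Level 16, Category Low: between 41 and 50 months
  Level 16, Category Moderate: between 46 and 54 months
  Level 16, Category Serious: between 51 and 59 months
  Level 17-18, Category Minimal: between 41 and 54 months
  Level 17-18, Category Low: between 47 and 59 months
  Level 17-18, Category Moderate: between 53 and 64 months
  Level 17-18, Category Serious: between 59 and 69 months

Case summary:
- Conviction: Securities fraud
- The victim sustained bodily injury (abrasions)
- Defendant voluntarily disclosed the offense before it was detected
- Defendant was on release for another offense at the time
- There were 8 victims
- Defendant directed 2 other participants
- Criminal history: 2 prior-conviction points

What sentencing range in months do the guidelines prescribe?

41-54 months

Base offense level for securities fraud: 13.
§1 applies: 13 + 1 = 14.
§2 applies (level before this adjustment is 14 ≥ 7, so +5): 14 + 5 = 19.
§3 applies: 19 + 1 = 20.
§4 applies: 20 + 2 = 22.
§6 does not apply.
§7 applies: 22 − 1 = 21.
Level 21 exceeds the maximum of 18; capped at 18.
Final offense level: 18.
Criminal history: 2 prior points → Category Minimal (0-6).
Level 18 falls in the 17-18 band.
Grid: Level 17-18 × Category Minimal = 41-54 months.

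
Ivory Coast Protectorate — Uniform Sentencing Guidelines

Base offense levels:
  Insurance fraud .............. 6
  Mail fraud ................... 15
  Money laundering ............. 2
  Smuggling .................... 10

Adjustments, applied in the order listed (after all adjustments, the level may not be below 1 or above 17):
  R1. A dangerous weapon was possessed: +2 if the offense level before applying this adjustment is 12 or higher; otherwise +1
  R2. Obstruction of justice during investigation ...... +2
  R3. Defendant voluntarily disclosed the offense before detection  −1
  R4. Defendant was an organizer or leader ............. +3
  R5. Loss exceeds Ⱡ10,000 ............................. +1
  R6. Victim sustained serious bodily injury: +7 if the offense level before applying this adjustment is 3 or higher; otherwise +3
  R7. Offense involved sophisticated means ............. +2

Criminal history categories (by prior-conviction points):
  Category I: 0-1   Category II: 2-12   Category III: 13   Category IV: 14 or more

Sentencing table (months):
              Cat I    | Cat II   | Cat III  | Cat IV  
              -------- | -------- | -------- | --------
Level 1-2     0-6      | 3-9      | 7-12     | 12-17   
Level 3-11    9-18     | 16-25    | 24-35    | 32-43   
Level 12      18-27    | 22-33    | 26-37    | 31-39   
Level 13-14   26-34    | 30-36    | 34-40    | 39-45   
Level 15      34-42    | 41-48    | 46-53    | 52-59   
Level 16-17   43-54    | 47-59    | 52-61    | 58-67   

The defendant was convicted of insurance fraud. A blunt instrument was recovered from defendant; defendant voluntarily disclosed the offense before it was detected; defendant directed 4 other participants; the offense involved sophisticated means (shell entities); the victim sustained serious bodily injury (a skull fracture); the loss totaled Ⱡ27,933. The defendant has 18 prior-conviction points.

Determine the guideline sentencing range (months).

58-67 months

Base offense level for insurance fraud: 6.
R1 applies (level before this adjustment is 6 < 12, so +1): 6 + 1 = 7.
R3 applies: 7 − 1 = 6.
R4 applies: 6 + 3 = 9.
R5 applies: 9 + 1 = 10.
R6 applies (level before this adjustment is 10 ≥ 3, so +7): 10 + 7 = 17.
R7 applies: 17 + 2 = 19.
Level 19 exceeds the maximum of 17; capped at 17.
Final offense level: 17.
Criminal history: 18 prior points → Category IV (14+).
Level 17 falls in the 16-17 band.
Grid: Level 16-17 × Category IV = 58-67 months.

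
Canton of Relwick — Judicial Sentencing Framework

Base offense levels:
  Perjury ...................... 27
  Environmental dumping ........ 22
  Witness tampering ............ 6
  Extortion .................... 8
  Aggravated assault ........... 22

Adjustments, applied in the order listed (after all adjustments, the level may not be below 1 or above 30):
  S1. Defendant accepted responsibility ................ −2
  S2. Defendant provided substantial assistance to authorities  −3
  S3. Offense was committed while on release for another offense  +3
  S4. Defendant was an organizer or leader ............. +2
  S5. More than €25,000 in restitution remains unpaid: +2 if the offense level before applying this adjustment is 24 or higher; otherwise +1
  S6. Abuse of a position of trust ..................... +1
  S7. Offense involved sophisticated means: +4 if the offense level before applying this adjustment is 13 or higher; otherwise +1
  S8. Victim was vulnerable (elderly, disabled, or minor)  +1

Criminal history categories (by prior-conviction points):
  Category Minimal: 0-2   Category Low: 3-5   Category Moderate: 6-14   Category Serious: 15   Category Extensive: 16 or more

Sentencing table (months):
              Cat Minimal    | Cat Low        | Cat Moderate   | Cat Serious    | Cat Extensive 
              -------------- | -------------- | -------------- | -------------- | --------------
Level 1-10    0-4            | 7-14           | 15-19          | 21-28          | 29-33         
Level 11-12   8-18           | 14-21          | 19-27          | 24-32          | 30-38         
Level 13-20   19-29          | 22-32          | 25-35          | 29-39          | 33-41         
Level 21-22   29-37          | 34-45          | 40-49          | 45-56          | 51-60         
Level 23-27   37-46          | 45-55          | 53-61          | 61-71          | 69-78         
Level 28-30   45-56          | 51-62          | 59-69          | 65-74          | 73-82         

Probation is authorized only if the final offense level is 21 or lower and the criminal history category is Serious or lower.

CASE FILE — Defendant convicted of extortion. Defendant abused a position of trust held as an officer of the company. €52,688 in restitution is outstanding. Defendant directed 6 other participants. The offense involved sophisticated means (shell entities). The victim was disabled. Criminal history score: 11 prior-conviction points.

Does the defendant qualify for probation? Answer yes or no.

Yes

Base offense level for extortion: 8.
S1 does not apply.
S2 does not apply.
S4 applies: 8 + 2 = 10.
S5 applies (level before this adjustment is 10 < 24, so +1): 10 + 1 = 11.
S6 applies: 11 + 1 = 12.
S7 applies (level before this adjustment is 12 < 13, so +1): 12 + 1 = 13.
S8 applies: 13 + 1 = 14.
Final offense level: 14.
Criminal history: 11 prior points → Category Moderate (6-14).
Level 14 falls in the 13-20 band.
Grid: Level 13-20 × Category Moderate = 25-35 months.
Probation check: level 14 ≤ 21 and category Moderate ≤ Serious → eligible.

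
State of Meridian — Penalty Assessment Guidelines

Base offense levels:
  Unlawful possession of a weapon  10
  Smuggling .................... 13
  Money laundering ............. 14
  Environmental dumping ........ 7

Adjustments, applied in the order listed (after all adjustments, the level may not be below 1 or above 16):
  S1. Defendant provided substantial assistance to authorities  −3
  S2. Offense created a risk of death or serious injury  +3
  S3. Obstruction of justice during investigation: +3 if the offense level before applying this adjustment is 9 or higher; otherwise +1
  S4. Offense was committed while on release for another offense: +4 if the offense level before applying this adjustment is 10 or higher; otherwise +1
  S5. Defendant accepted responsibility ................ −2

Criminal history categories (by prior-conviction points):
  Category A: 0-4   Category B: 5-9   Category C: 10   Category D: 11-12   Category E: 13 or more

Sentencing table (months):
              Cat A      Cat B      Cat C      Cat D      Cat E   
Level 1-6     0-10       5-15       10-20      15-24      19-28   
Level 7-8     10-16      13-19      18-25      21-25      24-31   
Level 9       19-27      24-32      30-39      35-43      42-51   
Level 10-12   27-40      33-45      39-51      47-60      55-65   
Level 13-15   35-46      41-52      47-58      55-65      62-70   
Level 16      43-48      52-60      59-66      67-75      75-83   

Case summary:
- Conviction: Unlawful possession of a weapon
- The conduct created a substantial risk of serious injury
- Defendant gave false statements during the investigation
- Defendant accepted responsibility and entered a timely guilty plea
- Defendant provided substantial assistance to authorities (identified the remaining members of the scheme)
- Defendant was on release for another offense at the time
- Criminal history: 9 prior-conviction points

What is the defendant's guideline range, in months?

Base offense level for unlawful possession of a weapon: 10.
S1 applies: 10 − 3 = 7.
S2 applies: 7 + 3 = 10.
S3 applies (level before this adjustment is 10 ≥ 9, so +3): 10 + 3 = 13.
S4 applies (level before this adjustment is 13 ≥ 10, so +4): 13 + 4 = 17.
S5 applies: 17 − 2 = 15.
Final offense level: 15.
Criminal history: 9 prior points → Category B (5-9).
Level 15 falls in the 13-15 band.
Grid: Level 13-15 × Category B = 41-52 months.

41-52 months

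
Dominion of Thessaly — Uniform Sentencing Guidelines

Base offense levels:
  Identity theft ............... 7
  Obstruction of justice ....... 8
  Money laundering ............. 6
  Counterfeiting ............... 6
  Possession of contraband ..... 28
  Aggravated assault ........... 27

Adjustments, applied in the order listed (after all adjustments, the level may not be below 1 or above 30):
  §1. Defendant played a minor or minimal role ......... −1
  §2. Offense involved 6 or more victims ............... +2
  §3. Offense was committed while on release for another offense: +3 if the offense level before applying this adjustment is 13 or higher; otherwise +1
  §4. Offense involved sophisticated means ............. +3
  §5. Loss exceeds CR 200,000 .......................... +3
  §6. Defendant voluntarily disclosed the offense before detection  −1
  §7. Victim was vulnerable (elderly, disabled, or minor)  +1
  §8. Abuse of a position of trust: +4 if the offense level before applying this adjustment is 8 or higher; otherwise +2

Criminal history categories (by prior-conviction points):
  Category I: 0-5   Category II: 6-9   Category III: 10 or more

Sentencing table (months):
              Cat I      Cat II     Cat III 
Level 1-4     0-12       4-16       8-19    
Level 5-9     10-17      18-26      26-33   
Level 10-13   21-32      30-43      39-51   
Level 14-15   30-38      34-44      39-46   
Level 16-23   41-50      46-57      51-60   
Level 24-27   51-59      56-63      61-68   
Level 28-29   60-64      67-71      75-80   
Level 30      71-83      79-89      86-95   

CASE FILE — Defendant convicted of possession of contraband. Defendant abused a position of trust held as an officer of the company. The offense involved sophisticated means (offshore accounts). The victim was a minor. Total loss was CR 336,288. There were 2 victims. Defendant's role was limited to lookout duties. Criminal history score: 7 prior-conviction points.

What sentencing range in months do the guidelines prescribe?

Base offense level for possession of contraband: 28.
§1 applies: 28 − 1 = 27.
§4 applies: 27 + 3 = 30.
§5 applies: 30 + 3 = 33.
§6 does not apply.
§7 applies: 33 + 1 = 34.
§8 applies (level before this adjustment is 34 ≥ 8, so +4): 34 + 4 = 38.
Level 38 exceeds the maximum of 30; capped at 30.
Final offense level: 30.
Criminal history: 7 prior points → Category II (6-9).
Level 30 falls in the 30 band.
Grid: Level 30 × Category II = 79-89 months.

79-89 months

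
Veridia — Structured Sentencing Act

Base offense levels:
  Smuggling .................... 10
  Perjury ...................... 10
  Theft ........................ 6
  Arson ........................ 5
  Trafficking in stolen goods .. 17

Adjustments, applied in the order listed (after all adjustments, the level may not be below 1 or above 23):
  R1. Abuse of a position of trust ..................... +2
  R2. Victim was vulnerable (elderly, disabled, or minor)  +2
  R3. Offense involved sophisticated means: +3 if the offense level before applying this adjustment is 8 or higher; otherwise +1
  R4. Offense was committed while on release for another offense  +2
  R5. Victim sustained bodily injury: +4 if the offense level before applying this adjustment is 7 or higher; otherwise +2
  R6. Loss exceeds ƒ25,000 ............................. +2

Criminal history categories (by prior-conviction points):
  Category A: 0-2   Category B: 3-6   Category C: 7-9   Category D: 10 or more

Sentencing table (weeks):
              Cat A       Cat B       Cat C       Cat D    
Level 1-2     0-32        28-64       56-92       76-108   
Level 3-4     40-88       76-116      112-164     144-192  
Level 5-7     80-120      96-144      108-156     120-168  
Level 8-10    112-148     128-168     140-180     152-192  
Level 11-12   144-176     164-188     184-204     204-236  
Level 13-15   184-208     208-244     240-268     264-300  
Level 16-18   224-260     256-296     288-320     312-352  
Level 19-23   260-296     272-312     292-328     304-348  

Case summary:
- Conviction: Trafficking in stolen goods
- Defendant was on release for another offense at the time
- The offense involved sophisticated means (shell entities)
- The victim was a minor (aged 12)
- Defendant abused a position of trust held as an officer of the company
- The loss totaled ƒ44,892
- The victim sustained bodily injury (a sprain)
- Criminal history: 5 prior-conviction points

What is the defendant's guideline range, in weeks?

272-312 weeks

Base offense level for trafficking in stolen goods: 17.
R1 applies: 17 + 2 = 19.
R2 applies: 19 + 2 = 21.
R3 applies (level before this adjustment is 21 ≥ 8, so +3): 21 + 3 = 24.
R4 applies: 24 + 2 = 26.
R5 applies (level before this adjustment is 26 ≥ 7, so +4): 26 + 4 = 30.
R6 applies: 30 + 2 = 32.
Level 32 exceeds the maximum of 23; capped at 23.
Final offense level: 23.
Criminal history: 5 prior points → Category B (3-6).
Level 23 falls in the 19-23 band.
Grid: Level 19-23 × Category B = 272-312 weeks.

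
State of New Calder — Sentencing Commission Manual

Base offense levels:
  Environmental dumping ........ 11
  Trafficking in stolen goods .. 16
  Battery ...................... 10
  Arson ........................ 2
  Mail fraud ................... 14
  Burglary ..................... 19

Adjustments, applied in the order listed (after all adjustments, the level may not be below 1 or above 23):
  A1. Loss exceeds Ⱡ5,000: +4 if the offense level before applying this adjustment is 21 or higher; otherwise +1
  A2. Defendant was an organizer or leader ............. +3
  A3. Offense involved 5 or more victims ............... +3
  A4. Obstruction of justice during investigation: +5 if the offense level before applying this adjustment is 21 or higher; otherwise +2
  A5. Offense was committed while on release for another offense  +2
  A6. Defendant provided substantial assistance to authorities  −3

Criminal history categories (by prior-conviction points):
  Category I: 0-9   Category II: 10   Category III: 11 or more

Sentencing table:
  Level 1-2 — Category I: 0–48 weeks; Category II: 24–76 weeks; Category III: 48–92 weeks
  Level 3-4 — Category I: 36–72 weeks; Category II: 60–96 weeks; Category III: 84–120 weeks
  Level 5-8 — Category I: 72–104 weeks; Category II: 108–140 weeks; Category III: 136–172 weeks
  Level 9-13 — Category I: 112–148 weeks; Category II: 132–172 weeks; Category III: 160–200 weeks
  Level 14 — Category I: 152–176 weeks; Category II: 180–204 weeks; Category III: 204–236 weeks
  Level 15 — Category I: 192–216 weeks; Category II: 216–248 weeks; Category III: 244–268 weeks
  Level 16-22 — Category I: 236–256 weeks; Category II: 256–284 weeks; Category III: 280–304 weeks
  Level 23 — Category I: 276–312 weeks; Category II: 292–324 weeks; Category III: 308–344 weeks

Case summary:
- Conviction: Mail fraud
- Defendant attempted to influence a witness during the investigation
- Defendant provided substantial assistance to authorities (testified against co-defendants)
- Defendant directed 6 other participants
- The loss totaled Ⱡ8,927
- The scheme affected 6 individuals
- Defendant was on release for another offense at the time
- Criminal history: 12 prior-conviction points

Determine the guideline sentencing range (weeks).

308-344 weeks

Base offense level for mail fraud: 14.
A1 applies (level before this adjustment is 14 < 21, so +1): 14 + 1 = 15.
A2 applies: 15 + 3 = 18.
A3 applies: 18 + 3 = 21.
A4 applies (level before this adjustment is 21 ≥ 21, so +5): 21 + 5 = 26.
A5 applies: 26 + 2 = 28.
A6 applies: 28 − 3 = 25.
Level 25 exceeds the maximum of 23; capped at 23.
Final offense level: 23.
Criminal history: 12 prior points → Category III (11+).
Level 23 falls in the 23 band.
Grid: Level 23 × Category III = 308-344 weeks.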